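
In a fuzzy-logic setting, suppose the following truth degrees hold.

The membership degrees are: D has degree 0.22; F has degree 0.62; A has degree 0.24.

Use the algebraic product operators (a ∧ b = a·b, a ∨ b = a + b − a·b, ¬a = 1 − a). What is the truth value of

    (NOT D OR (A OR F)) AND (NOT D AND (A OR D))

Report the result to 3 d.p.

0.297

NOT D = 1 − 0.2200 = 0.7800
A OR F = a + b − a·b on (0.2400, 0.6200) = 0.7112
NOT D OR (A OR F) = a + b − a·b on (0.7800, 0.7112) = 0.9365
NOT D = 1 − 0.2200 = 0.7800
A OR D = a + b − a·b on (0.2400, 0.2200) = 0.4072
NOT D AND (A OR D) = a·b on (0.7800, 0.4072) = 0.3176
(NOT D OR (A OR F)) AND (NOT D AND (A OR D)) = a·b on (0.9365, 0.3176) = 0.2974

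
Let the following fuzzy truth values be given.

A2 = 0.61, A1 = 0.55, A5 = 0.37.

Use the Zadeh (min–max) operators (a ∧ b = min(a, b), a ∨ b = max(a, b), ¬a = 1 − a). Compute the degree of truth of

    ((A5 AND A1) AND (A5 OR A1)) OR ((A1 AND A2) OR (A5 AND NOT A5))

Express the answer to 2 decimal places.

0.55

A5 AND A1 = min(a, b) on (0.37, 0.55) = 0.37
A5 OR A1 = max(a, b) on (0.37, 0.55) = 0.55
(A5 AND A1) AND (A5 OR A1) = min(a, b) on (0.37, 0.55) = 0.37
A1 AND A2 = min(a, b) on (0.55, 0.61) = 0.55
NOT A5 = 1 − 0.37 = 0.63
A5 AND NOT A5 = min(a, b) on (0.37, 0.63) = 0.37
(A1 AND A2) OR (A5 AND NOT A5) = max(a, b) on (0.55, 0.37) = 0.55
((A5 AND A1) AND (A5 OR A1)) OR ((A1 AND A2) OR (A5 AND NOT A5)) = max(a, b) on (0.37, 0.55) = 0.55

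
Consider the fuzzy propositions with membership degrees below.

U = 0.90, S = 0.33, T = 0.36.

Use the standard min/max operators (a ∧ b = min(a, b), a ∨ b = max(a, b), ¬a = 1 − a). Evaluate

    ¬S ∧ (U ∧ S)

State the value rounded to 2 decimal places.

0.33

¬S = 1 − 0.33 = 0.67
U ∧ S = min(a, b) on (0.90, 0.33) = 0.33
¬S ∧ (U ∧ S) = min(a, b) on (0.67, 0.33) = 0.33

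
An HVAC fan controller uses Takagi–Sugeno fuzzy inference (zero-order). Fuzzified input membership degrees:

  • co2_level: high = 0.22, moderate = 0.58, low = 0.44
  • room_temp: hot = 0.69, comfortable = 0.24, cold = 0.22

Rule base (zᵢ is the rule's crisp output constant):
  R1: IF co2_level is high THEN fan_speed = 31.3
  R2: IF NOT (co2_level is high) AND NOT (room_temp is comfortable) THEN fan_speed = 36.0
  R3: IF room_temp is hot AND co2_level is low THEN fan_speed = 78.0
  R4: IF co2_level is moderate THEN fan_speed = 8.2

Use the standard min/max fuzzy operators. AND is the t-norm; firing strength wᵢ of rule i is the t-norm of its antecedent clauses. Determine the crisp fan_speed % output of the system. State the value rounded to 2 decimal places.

R1 (z=31.3): high=0.22 → w = 0.22
R2 (z=36.0): ¬high=1−0.22=0.78, ¬comfortable=1−0.24=0.76; AND[min(a, b)] → w = 0.76
R3 (z=78.0): hot=0.69, low=0.44; AND[min(a, b)] → w = 0.44
R4 (z=8.2): moderate=0.58 → w = 0.58
Weighted average = (0.22·31.3 + 0.76·36.0 + 0.44·78.0 + 0.58·8.2) / (0.22 + 0.76 + 0.44 + 0.58)
  = 73.3220 / 2.0000 = 36.66

36.66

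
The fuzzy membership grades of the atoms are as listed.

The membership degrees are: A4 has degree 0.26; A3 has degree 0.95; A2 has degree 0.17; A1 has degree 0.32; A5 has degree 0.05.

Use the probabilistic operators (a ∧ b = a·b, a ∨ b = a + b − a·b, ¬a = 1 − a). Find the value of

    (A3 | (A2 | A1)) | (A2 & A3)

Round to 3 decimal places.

A2 | A1 = a + b − a·b on (0.1700, 0.3200) = 0.4356
A3 | (A2 | A1) = a + b − a·b on (0.9500, 0.4356) = 0.9718
A2 & A3 = a·b on (0.1700, 0.9500) = 0.1615
(A3 | (A2 | A1)) | (A2 & A3) = a + b − a·b on (0.9718, 0.1615) = 0.9763

0.976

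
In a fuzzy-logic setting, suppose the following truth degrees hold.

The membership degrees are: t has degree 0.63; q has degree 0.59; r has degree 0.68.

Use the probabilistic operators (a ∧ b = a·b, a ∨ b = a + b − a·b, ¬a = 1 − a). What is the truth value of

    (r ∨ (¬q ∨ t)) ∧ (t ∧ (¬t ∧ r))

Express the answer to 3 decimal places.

¬q = 1 − 0.5900 = 0.4100
¬q ∨ t = a + b − a·b on (0.4100, 0.6300) = 0.7817
r ∨ (¬q ∨ t) = a + b − a·b on (0.6800, 0.7817) = 0.9301
¬t = 1 − 0.6300 = 0.3700
¬t ∧ r = a·b on (0.3700, 0.6800) = 0.2516
t ∧ (¬t ∧ r) = a·b on (0.6300, 0.2516) = 0.1585
(r ∨ (¬q ∨ t)) ∧ (t ∧ (¬t ∧ r)) = a·b on (0.9301, 0.1585) = 0.1474

0.147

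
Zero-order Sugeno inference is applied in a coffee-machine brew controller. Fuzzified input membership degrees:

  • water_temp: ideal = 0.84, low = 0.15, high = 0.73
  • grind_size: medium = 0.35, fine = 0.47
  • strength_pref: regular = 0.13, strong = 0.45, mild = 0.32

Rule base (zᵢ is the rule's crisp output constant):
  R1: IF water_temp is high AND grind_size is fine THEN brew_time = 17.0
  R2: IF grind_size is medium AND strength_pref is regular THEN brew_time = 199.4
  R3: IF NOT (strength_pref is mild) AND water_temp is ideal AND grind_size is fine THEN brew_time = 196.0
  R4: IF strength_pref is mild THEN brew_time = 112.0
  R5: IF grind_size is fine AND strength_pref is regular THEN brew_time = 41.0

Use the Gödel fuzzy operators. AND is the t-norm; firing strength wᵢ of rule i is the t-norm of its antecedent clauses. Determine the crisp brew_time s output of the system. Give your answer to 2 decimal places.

110.00

R1 (z=17.0): high=0.73, fine=0.47; AND[min(a, b)] → w = 0.47
R2 (z=199.4): medium=0.35, regular=0.13; AND[min(a, b)] → w = 0.13
R3 (z=196.0): ¬mild=1−0.32=0.68, ideal=0.84, fine=0.47; AND[min(a, b)] → w = 0.47
R4 (z=112.0): mild=0.32 → w = 0.32
R5 (z=41.0): fine=0.47, regular=0.13; AND[min(a, b)] → w = 0.13
Weighted average = (0.47·17.0 + 0.13·199.4 + 0.47·196.0 + 0.32·112.0 + 0.13·41.0) / (0.47 + 0.13 + 0.47 + 0.32 + 0.13)
  = 167.2020 / 1.5200 = 110.00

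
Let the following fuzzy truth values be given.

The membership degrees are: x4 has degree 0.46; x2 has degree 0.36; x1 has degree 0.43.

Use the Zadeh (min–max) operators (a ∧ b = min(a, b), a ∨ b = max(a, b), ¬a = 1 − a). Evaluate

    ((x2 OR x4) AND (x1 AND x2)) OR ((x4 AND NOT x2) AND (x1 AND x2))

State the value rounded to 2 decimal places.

x2 OR x4 = max(a, b) on (0.36, 0.46) = 0.46
x1 AND x2 = min(a, b) on (0.43, 0.36) = 0.36
(x2 OR x4) AND (x1 AND x2) = min(a, b) on (0.46, 0.36) = 0.36
NOT x2 = 1 − 0.36 = 0.64
x4 AND NOT x2 = min(a, b) on (0.46, 0.64) = 0.46
x1 AND x2 = min(a, b) on (0.43, 0.36) = 0.36
(x4 AND NOT x2) AND (x1 AND x2) = min(a, b) on (0.46, 0.36) = 0.36
((x2 OR x4) AND (x1 AND x2)) OR ((x4 AND NOT x2) AND (x1 AND x2)) = max(a, b) on (0.36, 0.36) = 0.36

0.36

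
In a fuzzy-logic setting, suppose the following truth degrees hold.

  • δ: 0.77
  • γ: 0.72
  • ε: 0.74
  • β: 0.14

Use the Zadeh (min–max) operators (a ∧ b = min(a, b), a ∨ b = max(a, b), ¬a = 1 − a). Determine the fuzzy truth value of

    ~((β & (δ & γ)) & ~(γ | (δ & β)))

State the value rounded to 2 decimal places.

δ & γ = min(a, b) on (0.77, 0.72) = 0.72
β & (δ & γ) = min(a, b) on (0.14, 0.72) = 0.14
δ & β = min(a, b) on (0.77, 0.14) = 0.14
γ | (δ & β) = max(a, b) on (0.72, 0.14) = 0.72
~(γ | (δ & β)) = 1 − 0.72 = 0.28
(β & (δ & γ)) & ~(γ | (δ & β)) = min(a, b) on (0.14, 0.28) = 0.14
~((β & (δ & γ)) & ~(γ | (δ & β))) = 1 − 0.14 = 0.86

0.86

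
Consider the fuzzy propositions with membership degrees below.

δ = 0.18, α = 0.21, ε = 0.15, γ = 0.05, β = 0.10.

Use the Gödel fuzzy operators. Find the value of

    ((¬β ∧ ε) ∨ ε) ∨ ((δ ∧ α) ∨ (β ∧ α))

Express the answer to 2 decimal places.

¬β = 1 − 0.10 = 0.90
¬β ∧ ε = min(a, b) on (0.90, 0.15) = 0.15
(¬β ∧ ε) ∨ ε = max(a, b) on (0.15, 0.15) = 0.15
δ ∧ α = min(a, b) on (0.18, 0.21) = 0.18
β ∧ α = min(a, b) on (0.10, 0.21) = 0.10
(δ ∧ α) ∨ (β ∧ α) = max(a, b) on (0.18, 0.10) = 0.18
((¬β ∧ ε) ∨ ε) ∨ ((δ ∧ α) ∨ (β ∧ α)) = max(a, b) on (0.15, 0.18) = 0.18

0.18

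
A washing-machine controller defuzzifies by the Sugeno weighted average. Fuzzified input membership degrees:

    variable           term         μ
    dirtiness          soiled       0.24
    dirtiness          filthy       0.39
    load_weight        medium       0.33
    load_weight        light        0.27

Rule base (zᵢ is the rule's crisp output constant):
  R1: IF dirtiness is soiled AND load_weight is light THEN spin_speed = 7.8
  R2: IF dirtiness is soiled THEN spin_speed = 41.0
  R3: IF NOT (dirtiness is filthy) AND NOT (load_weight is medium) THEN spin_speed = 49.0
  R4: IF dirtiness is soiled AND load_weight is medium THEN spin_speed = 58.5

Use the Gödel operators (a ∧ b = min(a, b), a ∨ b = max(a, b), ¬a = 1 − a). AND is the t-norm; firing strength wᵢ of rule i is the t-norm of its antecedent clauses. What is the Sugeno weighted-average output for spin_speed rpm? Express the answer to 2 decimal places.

41.84

R1 (z=7.8): soiled=0.24, light=0.27; AND[min(a, b)] → w = 0.24
R2 (z=41.0): soiled=0.24 → w = 0.24
R3 (z=49.0): ¬filthy=1−0.39=0.61, ¬medium=1−0.33=0.67; AND[min(a, b)] → w = 0.61
R4 (z=58.5): soiled=0.24, medium=0.33; AND[min(a, b)] → w = 0.24
Weighted average = (0.24·7.8 + 0.24·41.0 + 0.61·49.0 + 0.24·58.5) / (0.24 + 0.24 + 0.61 + 0.24)
  = 55.6420 / 1.3300 = 41.84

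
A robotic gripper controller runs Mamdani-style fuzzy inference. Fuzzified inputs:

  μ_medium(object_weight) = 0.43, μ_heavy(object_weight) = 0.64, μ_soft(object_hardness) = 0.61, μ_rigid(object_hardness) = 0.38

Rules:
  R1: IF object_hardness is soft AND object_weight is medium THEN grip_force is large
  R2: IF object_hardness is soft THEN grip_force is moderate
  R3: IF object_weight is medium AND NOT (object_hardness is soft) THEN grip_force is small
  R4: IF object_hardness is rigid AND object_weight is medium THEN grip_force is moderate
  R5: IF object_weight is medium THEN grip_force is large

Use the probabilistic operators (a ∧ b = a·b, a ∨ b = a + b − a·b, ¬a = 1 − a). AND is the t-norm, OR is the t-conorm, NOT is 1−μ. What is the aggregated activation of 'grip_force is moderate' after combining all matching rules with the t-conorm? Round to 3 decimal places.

0.674

R1: soft=0.61, medium=0.43; AND[a·b] → w = 0.2623
R2: soft=0.61 → w = 0.6100
R3: medium=0.43, ¬soft=1−0.61=0.39; AND[a·b] → w = 0.1677
R4: rigid=0.38, medium=0.43; AND[a·b] → w = 0.1634
R5: medium=0.43 → w = 0.4300
Rules with consequent 'moderate': {R2, R4} → strengths 0.6100, 0.1634
Aggregate via t-conorm [a + b − a·b]: 0.6737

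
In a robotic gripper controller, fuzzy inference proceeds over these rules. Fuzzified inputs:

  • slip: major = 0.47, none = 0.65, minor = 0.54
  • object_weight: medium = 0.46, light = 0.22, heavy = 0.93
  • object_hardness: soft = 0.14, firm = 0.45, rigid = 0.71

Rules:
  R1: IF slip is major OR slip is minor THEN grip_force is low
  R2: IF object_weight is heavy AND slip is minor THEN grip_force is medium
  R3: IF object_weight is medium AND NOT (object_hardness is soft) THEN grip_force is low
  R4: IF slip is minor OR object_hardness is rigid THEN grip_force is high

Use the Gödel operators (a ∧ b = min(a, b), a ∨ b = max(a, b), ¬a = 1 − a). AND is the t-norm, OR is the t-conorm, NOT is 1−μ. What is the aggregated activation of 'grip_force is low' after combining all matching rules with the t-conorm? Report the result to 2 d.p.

0.54

R1: major=0.47, minor=0.54; OR[max(a, b)] → w = 0.54
R2: heavy=0.93, minor=0.54; AND[min(a, b)] → w = 0.54
R3: medium=0.46, ¬soft=1−0.14=0.86; AND[min(a, b)] → w = 0.46
R4: minor=0.54, rigid=0.71; OR[max(a, b)] → w = 0.71
Rules with consequent 'low': {R1, R3} → strengths 0.54, 0.46
Aggregate via t-conorm [max(a, b)]: 0.54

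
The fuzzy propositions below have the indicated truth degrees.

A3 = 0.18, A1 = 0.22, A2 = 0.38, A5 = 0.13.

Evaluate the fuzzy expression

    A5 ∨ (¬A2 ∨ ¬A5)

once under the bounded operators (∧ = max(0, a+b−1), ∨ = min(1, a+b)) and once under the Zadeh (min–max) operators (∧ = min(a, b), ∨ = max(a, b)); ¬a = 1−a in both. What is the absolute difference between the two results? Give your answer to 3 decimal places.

Under bounded:
  ¬A2 = 1 − 0.38 = 0.62
  ¬A5 = 1 − 0.13 = 0.87
  ¬A2 ∨ ¬A5 = min(1, a+b) on (0.62, 0.87) = 1.00
  A5 ∨ (¬A2 ∨ ¬A5) = min(1, a+b) on (0.13, 1.00) = 1.00
  → value = 1.0000
Under Zadeh (min–max):
  ¬A2 = 1 − 0.38 = 0.62
  ¬A5 = 1 − 0.13 = 0.87
  ¬A2 ∨ ¬A5 = max(a, b) on (0.62, 0.87) = 0.87
  A5 ∨ (¬A2 ∨ ¬A5) = max(a, b) on (0.13, 0.87) = 0.87
  → value = 0.8700
|1.0000 − 0.8700| = 0.130

0.130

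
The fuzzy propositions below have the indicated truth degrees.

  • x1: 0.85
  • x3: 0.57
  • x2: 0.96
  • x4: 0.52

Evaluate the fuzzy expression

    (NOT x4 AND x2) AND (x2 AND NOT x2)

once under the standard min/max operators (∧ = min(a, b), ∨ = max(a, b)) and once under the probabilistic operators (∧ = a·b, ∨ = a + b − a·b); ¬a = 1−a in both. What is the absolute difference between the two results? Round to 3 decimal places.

Under standard min/max:
  NOT x4 = 1 − 0.52 = 0.48
  NOT x4 AND x2 = min(a, b) on (0.48, 0.96) = 0.48
  NOT x2 = 1 − 0.96 = 0.04
  x2 AND NOT x2 = min(a, b) on (0.96, 0.04) = 0.04
  (NOT x4 AND x2) AND (x2 AND NOT x2) = min(a, b) on (0.48, 0.04) = 0.04
  → value = 0.0400
Under probabilistic:
  NOT x4 = 1 − 0.5200 = 0.4800
  NOT x4 AND x2 = a·b on (0.4800, 0.9600) = 0.4608
  NOT x2 = 1 − 0.9600 = 0.0400
  x2 AND NOT x2 = a·b on (0.9600, 0.0400) = 0.0384
  (NOT x4 AND x2) AND (x2 AND NOT x2) = a·b on (0.4608, 0.0384) = 0.0177
  → value = 0.0177
|0.0400 − 0.0177| = 0.022

0.022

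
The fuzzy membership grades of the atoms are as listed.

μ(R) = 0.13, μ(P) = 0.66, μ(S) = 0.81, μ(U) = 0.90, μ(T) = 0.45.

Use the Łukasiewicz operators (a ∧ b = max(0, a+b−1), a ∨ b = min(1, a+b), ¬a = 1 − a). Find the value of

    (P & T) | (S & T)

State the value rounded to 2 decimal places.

P & T = max(0, a+b−1) on (0.66, 0.45) = 0.11
S & T = max(0, a+b−1) on (0.81, 0.45) = 0.26
(P & T) | (S & T) = min(1, a+b) on (0.11, 0.26) = 0.37

0.37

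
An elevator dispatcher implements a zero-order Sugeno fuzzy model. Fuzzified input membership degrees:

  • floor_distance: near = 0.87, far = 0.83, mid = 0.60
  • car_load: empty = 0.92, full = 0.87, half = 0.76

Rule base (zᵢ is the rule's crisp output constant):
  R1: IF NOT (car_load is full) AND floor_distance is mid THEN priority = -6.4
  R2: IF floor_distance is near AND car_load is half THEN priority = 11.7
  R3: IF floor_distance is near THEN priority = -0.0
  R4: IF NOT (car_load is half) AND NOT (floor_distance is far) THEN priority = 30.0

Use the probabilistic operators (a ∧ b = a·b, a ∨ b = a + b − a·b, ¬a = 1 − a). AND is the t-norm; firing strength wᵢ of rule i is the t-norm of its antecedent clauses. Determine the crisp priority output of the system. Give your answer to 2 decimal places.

5.13

R1 (z=-6.4): ¬full=1−0.87=0.13, mid=0.60; AND[a·b] → w = 0.0780
R2 (z=11.7): near=0.87, half=0.76; AND[a·b] → w = 0.6612
R3 (z=-0.0): near=0.87 → w = 0.8700
R4 (z=30.0): ¬half=1−0.76=0.24, ¬far=1−0.83=0.17; AND[a·b] → w = 0.0408
Weighted average = (0.0780·-6.4 + 0.6612·11.7 + 0.8700·-0.0 + 0.0408·30.0) / (0.0780 + 0.6612 + 0.8700 + 0.0408)
  = 8.4608 / 1.6500 = 5.13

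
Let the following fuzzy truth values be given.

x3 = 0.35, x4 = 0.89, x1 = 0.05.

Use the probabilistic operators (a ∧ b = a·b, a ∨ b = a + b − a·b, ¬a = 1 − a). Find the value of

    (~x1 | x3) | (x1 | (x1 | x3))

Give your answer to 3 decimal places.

0.981

~x1 = 1 − 0.0500 = 0.9500
~x1 | x3 = a + b − a·b on (0.9500, 0.3500) = 0.9675
x1 | x3 = a + b − a·b on (0.0500, 0.3500) = 0.3825
x1 | (x1 | x3) = a + b − a·b on (0.0500, 0.3825) = 0.4134
(~x1 | x3) | (x1 | (x1 | x3)) = a + b − a·b on (0.9675, 0.4134) = 0.9809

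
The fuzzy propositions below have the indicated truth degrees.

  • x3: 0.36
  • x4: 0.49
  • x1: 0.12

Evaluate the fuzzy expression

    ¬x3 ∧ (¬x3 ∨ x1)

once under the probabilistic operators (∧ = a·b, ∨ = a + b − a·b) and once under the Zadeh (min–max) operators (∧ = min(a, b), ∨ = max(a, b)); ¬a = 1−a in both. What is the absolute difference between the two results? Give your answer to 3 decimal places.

Under probabilistic:
  ¬x3 = 1 − 0.3600 = 0.6400
  ¬x3 = 1 − 0.3600 = 0.6400
  ¬x3 ∨ x1 = a + b − a·b on (0.6400, 0.1200) = 0.6832
  ¬x3 ∧ (¬x3 ∨ x1) = a·b on (0.6400, 0.6832) = 0.4372
  → value = 0.4372
Under Zadeh (min–max):
  ¬x3 = 1 − 0.36 = 0.64
  ¬x3 = 1 − 0.36 = 0.64
  ¬x3 ∨ x1 = max(a, b) on (0.64, 0.12) = 0.64
  ¬x3 ∧ (¬x3 ∨ x1) = min(a, b) on (0.64, 0.64) = 0.64
  → value = 0.6400
|0.4372 − 0.6400| = 0.203

0.203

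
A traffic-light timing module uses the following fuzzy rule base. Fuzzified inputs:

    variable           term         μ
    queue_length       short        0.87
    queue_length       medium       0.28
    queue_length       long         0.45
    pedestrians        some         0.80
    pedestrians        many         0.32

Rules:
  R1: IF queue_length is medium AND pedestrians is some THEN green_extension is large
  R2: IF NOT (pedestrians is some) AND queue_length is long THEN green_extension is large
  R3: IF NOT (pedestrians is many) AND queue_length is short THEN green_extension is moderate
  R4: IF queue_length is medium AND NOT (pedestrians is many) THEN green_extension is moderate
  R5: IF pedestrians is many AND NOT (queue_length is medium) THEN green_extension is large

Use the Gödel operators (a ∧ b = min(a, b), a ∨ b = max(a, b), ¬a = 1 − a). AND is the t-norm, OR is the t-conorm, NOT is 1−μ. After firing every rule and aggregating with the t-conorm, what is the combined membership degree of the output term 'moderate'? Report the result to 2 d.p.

0.68

R1: medium=0.28, some=0.80; AND[min(a, b)] → w = 0.28
R2: ¬some=1−0.80=0.20, long=0.45; AND[min(a, b)] → w = 0.20
R3: ¬many=1−0.32=0.68, short=0.87; AND[min(a, b)] → w = 0.68
R4: medium=0.28, ¬many=1−0.32=0.68; AND[min(a, b)] → w = 0.28
R5: many=0.32, ¬medium=1−0.28=0.72; AND[min(a, b)] → w = 0.32
Rules with consequent 'moderate': {R3, R4} → strengths 0.68, 0.28
Aggregate via t-conorm [max(a, b)]: 0.68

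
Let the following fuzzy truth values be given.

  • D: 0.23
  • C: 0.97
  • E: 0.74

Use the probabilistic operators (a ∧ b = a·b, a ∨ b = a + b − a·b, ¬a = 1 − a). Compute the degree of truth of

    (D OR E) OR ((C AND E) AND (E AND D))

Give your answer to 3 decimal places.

D OR E = a + b − a·b on (0.2300, 0.7400) = 0.7998
C AND E = a·b on (0.9700, 0.7400) = 0.7178
E AND D = a·b on (0.7400, 0.2300) = 0.1702
(C AND E) AND (E AND D) = a·b on (0.7178, 0.1702) = 0.1222
(D OR E) OR ((C AND E) AND (E AND D)) = a + b − a·b on (0.7998, 0.1222) = 0.8243

0.824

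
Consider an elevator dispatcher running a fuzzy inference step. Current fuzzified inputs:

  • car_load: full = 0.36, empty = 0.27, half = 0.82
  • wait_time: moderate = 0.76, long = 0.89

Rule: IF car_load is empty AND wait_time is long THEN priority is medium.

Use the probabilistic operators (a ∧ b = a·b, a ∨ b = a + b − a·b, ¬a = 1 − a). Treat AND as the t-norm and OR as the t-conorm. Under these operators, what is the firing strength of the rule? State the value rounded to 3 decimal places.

0.240

firing strength: empty=0.27, long=0.89; AND[a·b] → w = 0.2403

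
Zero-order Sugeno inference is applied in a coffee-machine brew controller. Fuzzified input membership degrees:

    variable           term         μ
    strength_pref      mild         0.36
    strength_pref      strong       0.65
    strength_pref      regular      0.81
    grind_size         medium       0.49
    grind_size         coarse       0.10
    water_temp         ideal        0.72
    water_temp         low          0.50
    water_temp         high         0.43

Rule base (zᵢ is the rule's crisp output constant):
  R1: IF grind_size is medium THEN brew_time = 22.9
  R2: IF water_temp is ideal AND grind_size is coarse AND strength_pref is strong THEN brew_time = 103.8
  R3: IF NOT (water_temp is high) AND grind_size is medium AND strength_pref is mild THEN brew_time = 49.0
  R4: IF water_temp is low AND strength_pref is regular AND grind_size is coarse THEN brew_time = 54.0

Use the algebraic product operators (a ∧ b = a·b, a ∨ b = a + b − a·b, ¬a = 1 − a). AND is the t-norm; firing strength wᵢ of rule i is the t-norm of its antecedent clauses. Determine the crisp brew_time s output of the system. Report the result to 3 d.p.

34.215

R1 (z=22.9): medium=0.49 → w = 0.4900
R2 (z=103.8): ideal=0.72, coarse=0.10, strong=0.65; AND[a·b] → w = 0.0468
R3 (z=49.0): ¬high=1−0.43=0.57, medium=0.49, mild=0.36; AND[a·b] → w = 0.1005
R4 (z=54.0): low=0.50, regular=0.81, coarse=0.10; AND[a·b] → w = 0.0405
Weighted average = (0.4900·22.9 + 0.0468·103.8 + 0.1005·49.0 + 0.0405·54.0) / (0.4900 + 0.0468 + 0.1005 + 0.0405)
  = 23.1927 / 0.6778 = 34.215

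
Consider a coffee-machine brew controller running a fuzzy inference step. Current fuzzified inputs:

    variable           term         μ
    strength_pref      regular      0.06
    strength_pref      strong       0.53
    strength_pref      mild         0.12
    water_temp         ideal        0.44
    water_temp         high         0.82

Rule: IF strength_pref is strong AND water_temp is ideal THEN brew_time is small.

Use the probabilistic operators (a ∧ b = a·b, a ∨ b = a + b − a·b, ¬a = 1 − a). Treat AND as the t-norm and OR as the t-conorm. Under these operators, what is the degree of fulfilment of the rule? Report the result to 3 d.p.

0.233

firing strength: strong=0.53, ideal=0.44; AND[a·b] → w = 0.2332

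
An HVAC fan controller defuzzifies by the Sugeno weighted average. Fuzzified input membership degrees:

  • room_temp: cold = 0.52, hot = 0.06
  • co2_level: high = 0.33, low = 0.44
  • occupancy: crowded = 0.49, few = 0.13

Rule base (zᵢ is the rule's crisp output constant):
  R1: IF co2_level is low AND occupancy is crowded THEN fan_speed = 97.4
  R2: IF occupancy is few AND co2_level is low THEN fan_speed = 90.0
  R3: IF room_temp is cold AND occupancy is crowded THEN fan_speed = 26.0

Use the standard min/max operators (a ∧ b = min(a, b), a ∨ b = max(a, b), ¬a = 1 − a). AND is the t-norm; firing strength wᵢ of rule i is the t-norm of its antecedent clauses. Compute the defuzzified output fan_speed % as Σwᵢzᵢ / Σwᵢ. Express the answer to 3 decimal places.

R1 (z=97.4): low=0.44, crowded=0.49; AND[min(a, b)] → w = 0.44
R2 (z=90.0): few=0.13, low=0.44; AND[min(a, b)] → w = 0.13
R3 (z=26.0): cold=0.52, crowded=0.49; AND[min(a, b)] → w = 0.49
Weighted average = (0.44·97.4 + 0.13·90.0 + 0.49·26.0) / (0.44 + 0.13 + 0.49)
  = 67.2960 / 1.0600 = 63.487

63.487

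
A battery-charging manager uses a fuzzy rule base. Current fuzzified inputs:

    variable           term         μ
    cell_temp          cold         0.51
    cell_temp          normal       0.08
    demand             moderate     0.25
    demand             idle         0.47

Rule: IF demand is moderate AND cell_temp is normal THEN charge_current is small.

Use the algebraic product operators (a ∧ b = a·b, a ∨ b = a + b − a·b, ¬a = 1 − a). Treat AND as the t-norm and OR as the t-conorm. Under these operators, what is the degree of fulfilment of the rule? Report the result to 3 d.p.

firing strength: moderate=0.25, normal=0.08; AND[a·b] → w = 0.0200

0.020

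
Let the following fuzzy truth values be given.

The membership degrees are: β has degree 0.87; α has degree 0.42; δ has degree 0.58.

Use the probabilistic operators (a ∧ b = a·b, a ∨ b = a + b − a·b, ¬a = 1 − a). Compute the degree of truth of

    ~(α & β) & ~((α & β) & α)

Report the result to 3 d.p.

0.537

α & β = a·b on (0.4200, 0.8700) = 0.3654
~(α & β) = 1 − 0.3654 = 0.6346
α & β = a·b on (0.4200, 0.8700) = 0.3654
(α & β) & α = a·b on (0.3654, 0.4200) = 0.1535
~((α & β) & α) = 1 − 0.1535 = 0.8465
~(α & β) & ~((α & β) & α) = a·b on (0.6346, 0.8465) = 0.5372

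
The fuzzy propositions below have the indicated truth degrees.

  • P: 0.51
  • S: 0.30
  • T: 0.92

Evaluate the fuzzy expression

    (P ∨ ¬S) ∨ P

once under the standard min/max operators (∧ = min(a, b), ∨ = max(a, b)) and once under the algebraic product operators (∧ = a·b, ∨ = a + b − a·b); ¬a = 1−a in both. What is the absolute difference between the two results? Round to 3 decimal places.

0.228

Under standard min/max:
  ¬S = 1 − 0.30 = 0.70
  P ∨ ¬S = max(a, b) on (0.51, 0.70) = 0.70
  (P ∨ ¬S) ∨ P = max(a, b) on (0.70, 0.51) = 0.70
  → value = 0.7000
Under algebraic product:
  ¬S = 1 − 0.3000 = 0.7000
  P ∨ ¬S = a + b − a·b on (0.5100, 0.7000) = 0.8530
  (P ∨ ¬S) ∨ P = a + b − a·b on (0.8530, 0.5100) = 0.9280
  → value = 0.9280
|0.7000 − 0.9280| = 0.228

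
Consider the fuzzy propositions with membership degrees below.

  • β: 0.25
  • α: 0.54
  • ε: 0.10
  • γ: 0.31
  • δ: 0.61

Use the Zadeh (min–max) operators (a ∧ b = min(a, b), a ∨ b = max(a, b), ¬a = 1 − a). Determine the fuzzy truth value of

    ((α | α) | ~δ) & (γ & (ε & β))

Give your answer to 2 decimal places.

α | α = max(a, b) on (0.54, 0.54) = 0.54
~δ = 1 − 0.61 = 0.39
(α | α) | ~δ = max(a, b) on (0.54, 0.39) = 0.54
ε & β = min(a, b) on (0.10, 0.25) = 0.10
γ & (ε & β) = min(a, b) on (0.31, 0.10) = 0.10
((α | α) | ~δ) & (γ & (ε & β)) = min(a, b) on (0.54, 0.10) = 0.10

0.10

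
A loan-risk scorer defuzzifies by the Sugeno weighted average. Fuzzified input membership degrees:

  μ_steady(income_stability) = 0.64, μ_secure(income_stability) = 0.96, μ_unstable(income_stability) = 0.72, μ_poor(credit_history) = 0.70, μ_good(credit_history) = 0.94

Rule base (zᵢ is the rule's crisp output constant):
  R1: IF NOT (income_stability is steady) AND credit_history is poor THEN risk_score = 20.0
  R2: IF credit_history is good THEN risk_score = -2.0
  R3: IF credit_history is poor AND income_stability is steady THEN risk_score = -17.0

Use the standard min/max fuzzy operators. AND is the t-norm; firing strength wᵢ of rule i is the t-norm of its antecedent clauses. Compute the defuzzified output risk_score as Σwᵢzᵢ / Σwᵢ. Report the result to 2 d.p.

-2.87

R1 (z=20.0): ¬steady=1−0.64=0.36, poor=0.70; AND[min(a, b)] → w = 0.36
R2 (z=-2.0): good=0.94 → w = 0.94
R3 (z=-17.0): poor=0.70, steady=0.64; AND[min(a, b)] → w = 0.64
Weighted average = (0.36·20.0 + 0.94·-2.0 + 0.64·-17.0) / (0.36 + 0.94 + 0.64)
  = -5.5600 / 1.9400 = -2.87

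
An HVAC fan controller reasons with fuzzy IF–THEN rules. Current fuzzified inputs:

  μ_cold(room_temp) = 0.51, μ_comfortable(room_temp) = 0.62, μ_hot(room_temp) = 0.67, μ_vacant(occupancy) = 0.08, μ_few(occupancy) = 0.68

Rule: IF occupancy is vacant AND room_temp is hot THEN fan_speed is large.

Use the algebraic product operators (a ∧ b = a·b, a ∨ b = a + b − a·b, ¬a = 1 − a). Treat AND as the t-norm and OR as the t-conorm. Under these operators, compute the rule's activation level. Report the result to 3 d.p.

0.054

firing strength: vacant=0.08, hot=0.67; AND[a·b] → w = 0.0536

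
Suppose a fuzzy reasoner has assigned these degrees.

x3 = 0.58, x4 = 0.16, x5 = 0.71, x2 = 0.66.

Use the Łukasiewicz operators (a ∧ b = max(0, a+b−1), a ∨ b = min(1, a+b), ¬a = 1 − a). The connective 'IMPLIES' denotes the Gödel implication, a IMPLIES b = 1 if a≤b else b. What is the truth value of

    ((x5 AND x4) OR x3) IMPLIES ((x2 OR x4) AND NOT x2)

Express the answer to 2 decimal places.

0.16

x5 AND x4 = max(0, a+b−1) on (0.71, 0.16) = 0.00
(x5 AND x4) OR x3 = min(1, a+b) on (0.00, 0.58) = 0.58
x2 OR x4 = min(1, a+b) on (0.66, 0.16) = 0.82
NOT x2 = 1 − 0.66 = 0.34
(x2 OR x4) AND NOT x2 = max(0, a+b−1) on (0.82, 0.34) = 0.16
((x5 AND x4) OR x3) IMPLIES ((x2 OR x4) AND NOT x2)  [Gödel: 1 if a≤b else b] with a=0.58, b=0.16 → 0.16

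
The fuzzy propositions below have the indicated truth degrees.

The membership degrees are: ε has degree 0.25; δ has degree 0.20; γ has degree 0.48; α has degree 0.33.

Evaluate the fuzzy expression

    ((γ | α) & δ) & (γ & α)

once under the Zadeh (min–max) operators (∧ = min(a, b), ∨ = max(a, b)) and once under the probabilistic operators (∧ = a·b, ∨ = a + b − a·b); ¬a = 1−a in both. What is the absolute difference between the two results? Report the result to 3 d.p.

Under Zadeh (min–max):
  γ | α = max(a, b) on (0.48, 0.33) = 0.48
  (γ | α) & δ = min(a, b) on (0.48, 0.20) = 0.20
  γ & α = min(a, b) on (0.48, 0.33) = 0.33
  ((γ | α) & δ) & (γ & α) = min(a, b) on (0.20, 0.33) = 0.20
  → value = 0.2000
Under probabilistic:
  γ | α = a + b − a·b on (0.4800, 0.3300) = 0.6516
  (γ | α) & δ = a·b on (0.6516, 0.2000) = 0.1303
  γ & α = a·b on (0.4800, 0.3300) = 0.1584
  ((γ | α) & δ) & (γ & α) = a·b on (0.1303, 0.1584) = 0.0206
  → value = 0.0206
|0.2000 − 0.0206| = 0.179

0.179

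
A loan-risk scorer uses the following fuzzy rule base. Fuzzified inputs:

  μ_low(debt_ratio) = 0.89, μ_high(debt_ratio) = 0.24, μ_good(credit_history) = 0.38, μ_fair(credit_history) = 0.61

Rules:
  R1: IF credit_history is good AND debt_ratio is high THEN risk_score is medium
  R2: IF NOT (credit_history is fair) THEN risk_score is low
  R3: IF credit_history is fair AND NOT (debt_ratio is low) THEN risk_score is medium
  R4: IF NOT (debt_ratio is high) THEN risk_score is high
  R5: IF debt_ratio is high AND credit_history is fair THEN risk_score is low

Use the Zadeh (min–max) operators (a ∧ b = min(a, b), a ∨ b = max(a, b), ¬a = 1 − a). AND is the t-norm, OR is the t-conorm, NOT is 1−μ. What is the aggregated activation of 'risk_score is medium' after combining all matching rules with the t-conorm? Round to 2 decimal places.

0.24

R1: good=0.38, high=0.24; AND[min(a, b)] → w = 0.24
R2: ¬fair=1−0.61=0.39 → w = 0.39
R3: fair=0.61, ¬low=1−0.89=0.11; AND[min(a, b)] → w = 0.11
R4: ¬high=1−0.24=0.76 → w = 0.76
R5: high=0.24, fair=0.61; AND[min(a, b)] → w = 0.24
Rules with consequent 'medium': {R1, R3} → strengths 0.24, 0.11
Aggregate via t-conorm [max(a, b)]: 0.24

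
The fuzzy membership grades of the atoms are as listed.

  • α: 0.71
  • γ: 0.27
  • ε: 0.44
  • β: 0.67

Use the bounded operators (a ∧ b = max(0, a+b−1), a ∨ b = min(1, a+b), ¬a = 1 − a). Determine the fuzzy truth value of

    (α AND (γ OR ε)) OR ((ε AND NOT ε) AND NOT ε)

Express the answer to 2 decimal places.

0.42

γ OR ε = min(1, a+b) on (0.27, 0.44) = 0.71
α AND (γ OR ε) = max(0, a+b−1) on (0.71, 0.71) = 0.42
NOT ε = 1 − 0.44 = 0.56
ε AND NOT ε = max(0, a+b−1) on (0.44, 0.56) = 0.00
NOT ε = 1 − 0.44 = 0.56
(ε AND NOT ε) AND NOT ε = max(0, a+b−1) on (0.00, 0.56) = 0.00
(α AND (γ OR ε)) OR ((ε AND NOT ε) AND NOT ε) = min(1, a+b) on (0.42, 0.00) = 0.42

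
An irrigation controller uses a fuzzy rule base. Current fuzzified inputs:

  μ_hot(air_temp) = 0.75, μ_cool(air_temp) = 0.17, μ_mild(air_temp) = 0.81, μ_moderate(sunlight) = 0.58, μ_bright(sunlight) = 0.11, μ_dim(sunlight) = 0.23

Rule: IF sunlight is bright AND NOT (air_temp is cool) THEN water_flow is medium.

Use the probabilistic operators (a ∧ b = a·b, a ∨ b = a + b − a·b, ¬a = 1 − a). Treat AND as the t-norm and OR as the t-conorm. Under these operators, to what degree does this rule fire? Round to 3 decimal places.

0.091

firing strength: bright=0.11, ¬cool=1−0.17=0.83; AND[a·b] → w = 0.0913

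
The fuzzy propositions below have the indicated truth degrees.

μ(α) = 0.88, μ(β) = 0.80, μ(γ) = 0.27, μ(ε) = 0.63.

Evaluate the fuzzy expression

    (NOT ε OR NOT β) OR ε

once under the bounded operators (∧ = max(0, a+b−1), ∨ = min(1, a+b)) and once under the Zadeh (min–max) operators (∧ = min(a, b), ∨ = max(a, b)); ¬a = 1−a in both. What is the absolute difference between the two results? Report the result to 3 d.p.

0.370

Under bounded:
  NOT ε = 1 − 0.63 = 0.37
  NOT β = 1 − 0.80 = 0.20
  NOT ε OR NOT β = min(1, a+b) on (0.37, 0.20) = 0.57
  (NOT ε OR NOT β) OR ε = min(1, a+b) on (0.57, 0.63) = 1.00
  → value = 1.0000
Under Zadeh (min–max):
  NOT ε = 1 − 0.63 = 0.37
  NOT β = 1 − 0.80 = 0.20
  NOT ε OR NOT β = max(a, b) on (0.37, 0.20) = 0.37
  (NOT ε OR NOT β) OR ε = max(a, b) on (0.37, 0.63) = 0.63
  → value = 0.6300
|1.0000 − 0.6300| = 0.370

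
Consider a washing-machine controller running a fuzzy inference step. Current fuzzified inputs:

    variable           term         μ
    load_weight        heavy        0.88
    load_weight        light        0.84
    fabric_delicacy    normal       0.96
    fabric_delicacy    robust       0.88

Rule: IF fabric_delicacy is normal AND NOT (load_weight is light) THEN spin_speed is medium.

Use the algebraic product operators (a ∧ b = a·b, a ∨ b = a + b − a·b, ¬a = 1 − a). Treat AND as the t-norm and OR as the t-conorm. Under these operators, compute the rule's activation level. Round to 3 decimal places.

0.154

firing strength: normal=0.96, ¬light=1−0.84=0.16; AND[a·b] → w = 0.1536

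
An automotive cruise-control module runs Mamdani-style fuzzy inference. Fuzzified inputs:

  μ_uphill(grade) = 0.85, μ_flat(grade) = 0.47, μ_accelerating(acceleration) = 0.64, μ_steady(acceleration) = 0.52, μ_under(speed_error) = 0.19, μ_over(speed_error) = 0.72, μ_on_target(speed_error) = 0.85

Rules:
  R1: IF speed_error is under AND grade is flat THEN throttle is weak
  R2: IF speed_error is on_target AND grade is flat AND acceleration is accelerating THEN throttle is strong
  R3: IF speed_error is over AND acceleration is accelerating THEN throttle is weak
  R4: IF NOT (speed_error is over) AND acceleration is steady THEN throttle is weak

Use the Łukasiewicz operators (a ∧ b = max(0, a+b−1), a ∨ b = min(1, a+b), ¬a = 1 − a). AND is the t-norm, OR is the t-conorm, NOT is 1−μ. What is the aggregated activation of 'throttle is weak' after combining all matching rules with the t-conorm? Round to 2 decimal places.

0.36

R1: under=0.19, flat=0.47; AND[max(0, a+b−1)] → w = 0.00
R2: on_target=0.85, flat=0.47, accelerating=0.64; AND[max(0, a+b−1)] → w = 0.00
R3: over=0.72, accelerating=0.64; AND[max(0, a+b−1)] → w = 0.36
R4: ¬over=1−0.72=0.28, steady=0.52; AND[max(0, a+b−1)] → w = 0.00
Rules with consequent 'weak': {R1, R3, R4} → strengths 0.00, 0.36, 0.00
Aggregate via t-conorm [min(1, a+b)]: 0.36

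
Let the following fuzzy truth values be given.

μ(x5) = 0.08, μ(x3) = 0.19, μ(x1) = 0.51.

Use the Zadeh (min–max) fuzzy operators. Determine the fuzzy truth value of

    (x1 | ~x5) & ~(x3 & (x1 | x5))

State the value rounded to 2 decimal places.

0.81

~x5 = 1 − 0.08 = 0.92
x1 | ~x5 = max(a, b) on (0.51, 0.92) = 0.92
x1 | x5 = max(a, b) on (0.51, 0.08) = 0.51
x3 & (x1 | x5) = min(a, b) on (0.19, 0.51) = 0.19
~(x3 & (x1 | x5)) = 1 − 0.19 = 0.81
(x1 | ~x5) & ~(x3 & (x1 | x5)) = min(a, b) on (0.92, 0.81) = 0.81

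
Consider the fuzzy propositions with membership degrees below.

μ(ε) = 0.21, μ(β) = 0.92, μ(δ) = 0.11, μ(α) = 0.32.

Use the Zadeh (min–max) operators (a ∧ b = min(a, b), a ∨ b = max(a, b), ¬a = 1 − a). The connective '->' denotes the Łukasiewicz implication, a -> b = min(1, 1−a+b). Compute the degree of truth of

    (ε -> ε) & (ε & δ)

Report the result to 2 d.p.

ε -> ε  [Łukasiewicz: min(1, 1−a+b)] with a=0.21, b=0.21 → 1.00
ε & δ = min(a, b) on (0.21, 0.11) = 0.11
(ε -> ε) & (ε & δ) = min(a, b) on (1.00, 0.11) = 0.11

0.11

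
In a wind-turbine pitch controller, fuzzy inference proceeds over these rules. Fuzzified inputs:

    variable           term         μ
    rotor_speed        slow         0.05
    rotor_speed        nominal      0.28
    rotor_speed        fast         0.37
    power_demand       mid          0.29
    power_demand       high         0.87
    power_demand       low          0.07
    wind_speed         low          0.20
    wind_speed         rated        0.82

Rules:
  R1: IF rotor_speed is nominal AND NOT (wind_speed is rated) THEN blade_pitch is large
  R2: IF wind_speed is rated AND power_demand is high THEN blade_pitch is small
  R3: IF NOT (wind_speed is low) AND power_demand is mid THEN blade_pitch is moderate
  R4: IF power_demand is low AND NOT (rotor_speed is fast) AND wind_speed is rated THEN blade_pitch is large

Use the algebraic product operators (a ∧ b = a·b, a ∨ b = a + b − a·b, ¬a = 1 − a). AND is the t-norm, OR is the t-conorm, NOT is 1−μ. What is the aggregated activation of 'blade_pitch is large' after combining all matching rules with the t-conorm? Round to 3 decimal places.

0.085

R1: nominal=0.28, ¬rated=1−0.82=0.18; AND[a·b] → w = 0.0504
R2: rated=0.82, high=0.87; AND[a·b] → w = 0.7134
R3: ¬low=1−0.20=0.80, mid=0.29; AND[a·b] → w = 0.2320
R4: low=0.07, ¬fast=1−0.37=0.63, rated=0.82; AND[a·b] → w = 0.0362
Rules with consequent 'large': {R1, R4} → strengths 0.0504, 0.0362
Aggregate via t-conorm [a + b − a·b]: 0.0847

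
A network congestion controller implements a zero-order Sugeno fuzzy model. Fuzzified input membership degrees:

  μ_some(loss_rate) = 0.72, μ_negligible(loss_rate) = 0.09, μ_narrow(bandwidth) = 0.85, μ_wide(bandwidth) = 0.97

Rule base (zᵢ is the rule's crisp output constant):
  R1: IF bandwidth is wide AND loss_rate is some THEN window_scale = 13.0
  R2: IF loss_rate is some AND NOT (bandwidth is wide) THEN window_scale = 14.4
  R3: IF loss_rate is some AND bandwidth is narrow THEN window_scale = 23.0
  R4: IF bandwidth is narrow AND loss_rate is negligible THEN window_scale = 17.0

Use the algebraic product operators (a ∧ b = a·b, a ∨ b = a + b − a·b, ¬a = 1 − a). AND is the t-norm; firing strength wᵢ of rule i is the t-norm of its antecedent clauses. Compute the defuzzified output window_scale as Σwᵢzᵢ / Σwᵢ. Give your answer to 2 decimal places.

17.58

R1 (z=13.0): wide=0.97, some=0.72; AND[a·b] → w = 0.6984
R2 (z=14.4): some=0.72, ¬wide=1−0.97=0.03; AND[a·b] → w = 0.0216
R3 (z=23.0): some=0.72, narrow=0.85; AND[a·b] → w = 0.6120
R4 (z=17.0): narrow=0.85, negligible=0.09; AND[a·b] → w = 0.0765
Weighted average = (0.6984·13.0 + 0.0216·14.4 + 0.6120·23.0 + 0.0765·17.0) / (0.6984 + 0.0216 + 0.6120 + 0.0765)
  = 24.7667 / 1.4085 = 17.58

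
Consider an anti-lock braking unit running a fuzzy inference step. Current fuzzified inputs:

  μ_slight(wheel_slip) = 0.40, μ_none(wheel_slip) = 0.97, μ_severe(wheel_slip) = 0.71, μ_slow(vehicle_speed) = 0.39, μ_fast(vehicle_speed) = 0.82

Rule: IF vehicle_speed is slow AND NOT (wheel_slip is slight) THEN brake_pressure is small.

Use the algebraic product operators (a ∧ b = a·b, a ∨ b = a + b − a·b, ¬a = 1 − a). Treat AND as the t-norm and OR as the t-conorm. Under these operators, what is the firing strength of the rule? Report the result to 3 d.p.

0.234

firing strength: slow=0.39, ¬slight=1−0.40=0.60; AND[a·b] → w = 0.2340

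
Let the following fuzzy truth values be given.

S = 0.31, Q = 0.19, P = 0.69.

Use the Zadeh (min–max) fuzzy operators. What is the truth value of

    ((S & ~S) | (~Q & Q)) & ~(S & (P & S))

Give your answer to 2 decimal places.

0.31

~S = 1 − 0.31 = 0.69
S & ~S = min(a, b) on (0.31, 0.69) = 0.31
~Q = 1 − 0.19 = 0.81
~Q & Q = min(a, b) on (0.81, 0.19) = 0.19
(S & ~S) | (~Q & Q) = max(a, b) on (0.31, 0.19) = 0.31
P & S = min(a, b) on (0.69, 0.31) = 0.31
S & (P & S) = min(a, b) on (0.31, 0.31) = 0.31
~(S & (P & S)) = 1 − 0.31 = 0.69
((S & ~S) | (~Q & Q)) & ~(S & (P & S)) = min(a, b) on (0.31, 0.69) = 0.31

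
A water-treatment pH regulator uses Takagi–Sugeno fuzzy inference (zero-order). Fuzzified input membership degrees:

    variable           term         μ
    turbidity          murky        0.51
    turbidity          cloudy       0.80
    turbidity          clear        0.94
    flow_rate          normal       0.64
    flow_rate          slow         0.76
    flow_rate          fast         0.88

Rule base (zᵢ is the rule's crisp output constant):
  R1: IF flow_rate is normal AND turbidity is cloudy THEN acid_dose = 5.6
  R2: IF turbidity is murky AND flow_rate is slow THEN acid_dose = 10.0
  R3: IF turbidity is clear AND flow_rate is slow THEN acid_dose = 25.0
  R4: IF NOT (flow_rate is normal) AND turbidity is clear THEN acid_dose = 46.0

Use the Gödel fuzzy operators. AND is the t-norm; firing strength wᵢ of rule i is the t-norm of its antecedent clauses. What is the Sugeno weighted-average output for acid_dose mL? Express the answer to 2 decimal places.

19.49

R1 (z=5.6): normal=0.64, cloudy=0.80; AND[min(a, b)] → w = 0.64
R2 (z=10.0): murky=0.51, slow=0.76; AND[min(a, b)] → w = 0.51
R3 (z=25.0): clear=0.94, slow=0.76; AND[min(a, b)] → w = 0.76
R4 (z=46.0): ¬normal=1−0.64=0.36, clear=0.94; AND[min(a, b)] → w = 0.36
Weighted average = (0.64·5.6 + 0.51·10.0 + 0.76·25.0 + 0.36·46.0) / (0.64 + 0.51 + 0.76 + 0.36)
  = 44.2440 / 2.2700 = 19.49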